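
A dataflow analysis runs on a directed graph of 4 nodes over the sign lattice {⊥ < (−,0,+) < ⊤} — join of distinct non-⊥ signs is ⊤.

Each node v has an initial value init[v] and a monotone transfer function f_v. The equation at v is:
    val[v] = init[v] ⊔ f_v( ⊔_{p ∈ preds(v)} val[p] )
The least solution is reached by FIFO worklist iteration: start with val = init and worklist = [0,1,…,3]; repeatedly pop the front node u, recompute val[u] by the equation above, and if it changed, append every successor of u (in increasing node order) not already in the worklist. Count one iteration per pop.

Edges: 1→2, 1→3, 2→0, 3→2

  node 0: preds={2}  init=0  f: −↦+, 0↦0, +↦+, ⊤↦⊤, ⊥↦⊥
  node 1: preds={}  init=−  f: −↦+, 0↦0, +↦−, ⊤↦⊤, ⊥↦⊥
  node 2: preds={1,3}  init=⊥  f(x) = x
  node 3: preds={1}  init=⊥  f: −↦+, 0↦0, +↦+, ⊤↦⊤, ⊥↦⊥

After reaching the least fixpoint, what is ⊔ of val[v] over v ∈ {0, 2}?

Worklist (7 pops):
  #1 pop 0: in=⊥ → 0 (no change)
  #2 pop 1: in=⊥ → − (no change)
  #3 pop 2: in=− → − (was ⊥); enqueue [0]
  #4 pop 3: in=− → + (was ⊥); enqueue [2]
  #5 pop 0: in=− → ⊤ (was 0); enqueue []
  #6 pop 2: in=⊤ → ⊤ (was −); enqueue [0]
  #7 pop 0: in=⊤ → ⊤ (no change)

Fixpoint:
  val[0] = ⊤
  val[1] = −
  val[2] = ⊤
  val[3] = +

⊤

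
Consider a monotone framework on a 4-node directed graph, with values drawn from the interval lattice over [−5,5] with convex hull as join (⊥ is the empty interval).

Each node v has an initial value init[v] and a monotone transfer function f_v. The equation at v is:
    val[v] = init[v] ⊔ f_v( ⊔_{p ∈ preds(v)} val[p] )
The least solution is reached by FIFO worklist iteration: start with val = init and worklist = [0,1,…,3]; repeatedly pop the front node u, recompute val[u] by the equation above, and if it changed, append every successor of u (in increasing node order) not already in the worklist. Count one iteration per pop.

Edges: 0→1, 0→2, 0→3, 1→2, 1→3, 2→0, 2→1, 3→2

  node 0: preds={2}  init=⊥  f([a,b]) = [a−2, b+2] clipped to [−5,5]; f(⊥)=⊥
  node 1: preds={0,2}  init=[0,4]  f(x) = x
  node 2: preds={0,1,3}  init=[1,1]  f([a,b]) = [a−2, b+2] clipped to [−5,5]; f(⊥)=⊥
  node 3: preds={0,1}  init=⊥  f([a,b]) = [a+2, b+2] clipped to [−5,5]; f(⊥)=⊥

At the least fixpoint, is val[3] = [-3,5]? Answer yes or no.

Trace (11 dequeues):
  [1] u=0 | in [1,1] | out [-1,3] | prev ⊥ | push {}
  [2] u=1 | in [-1,3] | out [-1,4] | prev [0,4] | push {}
  [3] u=2 | in [-1,4] | out [-3,5] | prev [1,1] | push {0,1}
  [4] u=3 | in [-1,4] | out [1,5] | prev ⊥ | push {2}
  [5] u=0 | in [-3,5] | out [-5,5] | prev [-1,3] | push {3}
  [6] u=1 | in [-5,5] | out [-5,5] | prev [-1,4] | push {}
  [7] u=2 | in [-5,5] | out [-5,5] | prev [-3,5] | push {0,1}
  [8] u=3 | in [-5,5] | out [-3,5] | prev [1,5] | push {2}
  [9] u=0 | in [-5,5] | out [-5,5] | ==
  [10] u=1 | in [-5,5] | out [-5,5] | ==
  [11] u=2 | in [-5,5] | out [-5,5] | ==

Converged values:
  [0] [-5,5]
  [1] [-5,5]
  [2] [-5,5]
  [3] [-3,5]

yes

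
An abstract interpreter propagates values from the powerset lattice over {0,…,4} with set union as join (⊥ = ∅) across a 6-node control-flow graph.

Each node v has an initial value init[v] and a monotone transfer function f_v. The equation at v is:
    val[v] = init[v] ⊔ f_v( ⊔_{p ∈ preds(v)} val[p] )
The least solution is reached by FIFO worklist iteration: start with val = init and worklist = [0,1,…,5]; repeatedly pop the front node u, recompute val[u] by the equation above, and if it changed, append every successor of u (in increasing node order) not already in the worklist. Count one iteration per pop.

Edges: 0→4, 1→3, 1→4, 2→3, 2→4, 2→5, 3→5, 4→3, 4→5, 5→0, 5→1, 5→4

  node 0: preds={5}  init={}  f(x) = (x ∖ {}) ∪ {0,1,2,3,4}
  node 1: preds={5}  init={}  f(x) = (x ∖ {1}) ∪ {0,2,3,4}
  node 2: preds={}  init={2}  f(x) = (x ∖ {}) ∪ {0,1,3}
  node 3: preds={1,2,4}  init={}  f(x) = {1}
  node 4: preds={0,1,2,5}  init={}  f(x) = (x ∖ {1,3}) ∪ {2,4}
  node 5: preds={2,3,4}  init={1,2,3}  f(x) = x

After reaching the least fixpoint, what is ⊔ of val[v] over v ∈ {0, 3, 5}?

{0,1,2,3,4}

Iteration log — 10 steps:
  step 1. node 0  ⊔preds={1,2,3}  new={0,1,2,3,4}  old={}  +wl: 
  step 2. node 1  ⊔preds={1,2,3}  new={0,2,3,4}  old={}  +wl: 
  step 3. node 2  ⊔preds={}  new={0,1,2,3}  old={2}  +wl: 
  step 4. node 3  ⊔preds={0,1,2,3,4}  new={1}  old={}  +wl: 
  step 5. node 4  ⊔preds={0,1,2,3,4}  new={0,2,4}  old={}  +wl: 3
  step 6. node 5  ⊔preds={0,1,2,3,4}  new={0,1,2,3,4}  old={1,2,3}  +wl: 0,1,4
  step 7. node 3  ⊔preds={0,1,2,3,4}  new={1}  stable
  step 8. node 0  ⊔preds={0,1,2,3,4}  new={0,1,2,3,4}  stable
  step 9. node 1  ⊔preds={0,1,2,3,4}  new={0,2,3,4}  stable
  step 10. node 4  ⊔preds={0,1,2,3,4}  new={0,2,4}  stable

Least fixpoint reached:
  node 0: {0,1,2,3,4}
  node 1: {0,2,3,4}
  node 2: {0,1,2,3}
  node 3: {1}
  node 4: {0,2,4}
  node 5: {0,1,2,3,4}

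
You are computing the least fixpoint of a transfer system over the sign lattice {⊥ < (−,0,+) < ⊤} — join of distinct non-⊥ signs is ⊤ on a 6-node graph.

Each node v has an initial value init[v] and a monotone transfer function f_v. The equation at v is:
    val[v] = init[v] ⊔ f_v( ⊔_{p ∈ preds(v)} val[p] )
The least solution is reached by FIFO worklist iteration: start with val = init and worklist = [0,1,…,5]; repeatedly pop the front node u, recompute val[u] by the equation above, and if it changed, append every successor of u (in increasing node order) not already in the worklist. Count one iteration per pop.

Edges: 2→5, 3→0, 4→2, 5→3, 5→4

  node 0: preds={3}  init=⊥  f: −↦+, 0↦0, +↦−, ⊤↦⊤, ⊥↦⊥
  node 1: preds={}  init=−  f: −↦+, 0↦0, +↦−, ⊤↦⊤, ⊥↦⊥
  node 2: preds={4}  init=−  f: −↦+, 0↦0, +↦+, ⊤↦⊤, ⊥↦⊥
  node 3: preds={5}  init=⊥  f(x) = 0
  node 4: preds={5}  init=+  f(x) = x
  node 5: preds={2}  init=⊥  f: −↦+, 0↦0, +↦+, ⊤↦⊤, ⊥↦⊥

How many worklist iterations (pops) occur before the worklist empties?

Iteration log — 10 steps:
  step 1. node 0  ⊔preds=⊥  new=⊥  stable
  step 2. node 1  ⊔preds=⊥  new=−  stable
  step 3. node 2  ⊔preds=+  new=⊤  old=−  +wl: 
  step 4. node 3  ⊔preds=⊥  new=0  old=⊥  +wl: 0
  step 5. node 4  ⊔preds=⊥  new=+  stable
  step 6. node 5  ⊔preds=⊤  new=⊤  old=⊥  +wl: 3,4
  step 7. node 0  ⊔preds=0  new=0  old=⊥  +wl: 
  step 8. node 3  ⊔preds=⊤  new=0  stable
  step 9. node 4  ⊔preds=⊤  new=⊤  old=+  +wl: 2
  step 10. node 2  ⊔preds=⊤  new=⊤  stable

Least fixpoint reached:
  node 0: 0
  node 1: −
  node 2: ⊤
  node 3: 0
  node 4: ⊤
  node 5: ⊤

10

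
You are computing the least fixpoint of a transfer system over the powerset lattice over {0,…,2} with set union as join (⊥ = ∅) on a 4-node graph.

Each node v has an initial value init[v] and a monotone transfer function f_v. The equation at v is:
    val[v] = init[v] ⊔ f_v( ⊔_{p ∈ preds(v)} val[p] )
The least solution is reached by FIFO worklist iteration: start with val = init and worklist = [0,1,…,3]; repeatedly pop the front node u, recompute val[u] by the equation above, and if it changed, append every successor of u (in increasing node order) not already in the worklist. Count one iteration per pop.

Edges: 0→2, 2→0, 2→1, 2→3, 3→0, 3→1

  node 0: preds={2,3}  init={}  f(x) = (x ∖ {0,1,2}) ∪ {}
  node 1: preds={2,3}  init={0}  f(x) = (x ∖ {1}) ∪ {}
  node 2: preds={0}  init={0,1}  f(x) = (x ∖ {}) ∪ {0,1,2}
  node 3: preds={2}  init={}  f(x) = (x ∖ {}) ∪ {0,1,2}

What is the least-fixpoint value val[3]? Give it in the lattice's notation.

{0,1,2}

Worklist (6 pops):
  #1 pop 0: in={0,1} → {} (no change)
  #2 pop 1: in={0,1} → {0} (no change)
  #3 pop 2: in={} → {0,1,2} (was {0,1}); enqueue [0,1]
  #4 pop 3: in={0,1,2} → {0,1,2} (was {}); enqueue []
  #5 pop 0: in={0,1,2} → {} (no change)
  #6 pop 1: in={0,1,2} → {0,2} (was {0}); enqueue []

Fixpoint:
  val[0] = {}
  val[1] = {0,2}
  val[2] = {0,1,2}
  val[3] = {0,1,2}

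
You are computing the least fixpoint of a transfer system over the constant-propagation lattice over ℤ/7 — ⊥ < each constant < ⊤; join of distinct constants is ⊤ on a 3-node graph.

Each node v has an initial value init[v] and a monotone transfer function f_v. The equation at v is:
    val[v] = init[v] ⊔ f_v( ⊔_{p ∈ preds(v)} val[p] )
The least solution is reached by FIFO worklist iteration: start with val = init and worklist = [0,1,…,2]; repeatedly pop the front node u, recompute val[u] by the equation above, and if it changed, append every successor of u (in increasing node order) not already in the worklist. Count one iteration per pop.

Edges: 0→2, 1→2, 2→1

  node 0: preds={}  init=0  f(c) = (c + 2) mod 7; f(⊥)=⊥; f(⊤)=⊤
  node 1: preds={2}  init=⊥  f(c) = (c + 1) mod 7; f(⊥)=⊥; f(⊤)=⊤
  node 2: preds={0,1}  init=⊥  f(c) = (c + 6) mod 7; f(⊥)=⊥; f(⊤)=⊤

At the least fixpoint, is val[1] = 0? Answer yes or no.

Iteration log — 5 steps:
  step 1. node 0  ⊔preds=⊥  new=0  stable
  step 2. node 1  ⊔preds=⊥  new=⊥  stable
  step 3. node 2  ⊔preds=0  new=6  old=⊥  +wl: 1
  step 4. node 1  ⊔preds=6  new=0  old=⊥  +wl: 2
  step 5. node 2  ⊔preds=0  new=6  stable

Least fixpoint reached:
  node 0: 0
  node 1: 0
  node 2: 6

yes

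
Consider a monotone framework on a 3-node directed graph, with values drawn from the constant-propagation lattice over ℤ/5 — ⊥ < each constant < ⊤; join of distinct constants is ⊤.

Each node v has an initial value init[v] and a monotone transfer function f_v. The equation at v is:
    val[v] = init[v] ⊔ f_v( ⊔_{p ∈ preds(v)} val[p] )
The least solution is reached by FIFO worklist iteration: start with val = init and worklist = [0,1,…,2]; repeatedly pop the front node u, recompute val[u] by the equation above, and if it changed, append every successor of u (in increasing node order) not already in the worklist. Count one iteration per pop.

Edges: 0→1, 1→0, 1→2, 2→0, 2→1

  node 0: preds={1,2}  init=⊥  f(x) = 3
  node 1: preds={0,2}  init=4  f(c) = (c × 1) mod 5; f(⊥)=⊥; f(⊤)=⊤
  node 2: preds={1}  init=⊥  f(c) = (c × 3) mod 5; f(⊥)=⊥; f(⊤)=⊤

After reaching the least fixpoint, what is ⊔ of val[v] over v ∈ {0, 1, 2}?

⊤

Trace (5 dequeues):
  [1] u=0 | in 4 | out 3 | prev ⊥ | push {}
  [2] u=1 | in 3 | out ⊤ | prev 4 | push {0}
  [3] u=2 | in ⊤ | out ⊤ | prev ⊥ | push {1}
  [4] u=0 | in ⊤ | out 3 | ==
  [5] u=1 | in ⊤ | out ⊤ | ==

Converged values:
  [0] 3
  [1] ⊤
  [2] ⊤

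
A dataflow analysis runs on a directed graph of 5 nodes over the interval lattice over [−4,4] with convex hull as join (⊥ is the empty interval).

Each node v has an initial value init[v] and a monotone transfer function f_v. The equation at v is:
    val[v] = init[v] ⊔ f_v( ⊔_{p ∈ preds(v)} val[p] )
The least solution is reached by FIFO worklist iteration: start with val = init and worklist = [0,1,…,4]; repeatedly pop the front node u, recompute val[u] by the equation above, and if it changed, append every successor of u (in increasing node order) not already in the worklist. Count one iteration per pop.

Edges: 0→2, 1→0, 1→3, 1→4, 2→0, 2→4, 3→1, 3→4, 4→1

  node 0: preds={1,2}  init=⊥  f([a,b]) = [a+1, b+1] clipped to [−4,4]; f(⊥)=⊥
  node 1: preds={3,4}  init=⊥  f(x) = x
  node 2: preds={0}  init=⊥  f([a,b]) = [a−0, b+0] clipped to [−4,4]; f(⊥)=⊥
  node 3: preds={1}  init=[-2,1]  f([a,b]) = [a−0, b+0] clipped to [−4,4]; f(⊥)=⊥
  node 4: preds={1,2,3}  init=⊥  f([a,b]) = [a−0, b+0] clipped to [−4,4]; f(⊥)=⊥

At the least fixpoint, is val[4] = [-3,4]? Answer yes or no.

Trace (26 dequeues):
  [1] u=0 | in ⊥ | out ⊥ | ==
  [2] u=1 | in [-2,1] | out [-2,1] | prev ⊥ | push {0}
  [3] u=2 | in ⊥ | out ⊥ | ==
  [4] u=3 | in [-2,1] | out [-2,1] | ==
  [5] u=4 | in [-2,1] | out [-2,1] | prev ⊥ | push {1}
  [6] u=0 | in [-2,1] | out [-1,2] | prev ⊥ | push {2}
  [7] u=1 | in [-2,1] | out [-2,1] | ==
  [8] u=2 | in [-1,2] | out [-1,2] | prev ⊥ | push {0,4}
  [9] u=0 | in [-2,2] | out [-1,3] | prev [-1,2] | push {2}
  [10] u=4 | in [-2,2] | out [-2,2] | prev [-2,1] | push {1}
  [11] u=2 | in [-1,3] | out [-1,3] | prev [-1,2] | push {0,4}
  [12] u=1 | in [-2,2] | out [-2,2] | prev [-2,1] | push {3}
  [13] u=0 | in [-2,3] | out [-1,4] | prev [-1,3] | push {2}
  [14] u=4 | in [-2,3] | out [-2,3] | prev [-2,2] | push {1}
  [15] u=3 | in [-2,2] | out [-2,2] | prev [-2,1] | push {4}
  [16] u=2 | in [-1,4] | out [-1,4] | prev [-1,3] | push {0}
  [17] u=1 | in [-2,3] | out [-2,3] | prev [-2,2] | push {3}
  [18] u=4 | in [-2,4] | out [-2,4] | prev [-2,3] | push {1}
  [19] u=0 | in [-2,4] | out [-1,4] | ==
  [20] u=3 | in [-2,3] | out [-2,3] | prev [-2,2] | push {4}
  [21] u=1 | in [-2,4] | out [-2,4] | prev [-2,3] | push {0,3}
  [22] u=4 | in [-2,4] | out [-2,4] | ==
  [23] u=0 | in [-2,4] | out [-1,4] | ==
  [24] u=3 | in [-2,4] | out [-2,4] | prev [-2,3] | push {1,4}
  [25] u=1 | in [-2,4] | out [-2,4] | ==
  [26] u=4 | in [-2,4] | out [-2,4] | ==

Converged values:
  [0] [-1,4]
  [1] [-2,4]
  [2] [-1,4]
  [3] [-2,4]
  [4] [-2,4]

no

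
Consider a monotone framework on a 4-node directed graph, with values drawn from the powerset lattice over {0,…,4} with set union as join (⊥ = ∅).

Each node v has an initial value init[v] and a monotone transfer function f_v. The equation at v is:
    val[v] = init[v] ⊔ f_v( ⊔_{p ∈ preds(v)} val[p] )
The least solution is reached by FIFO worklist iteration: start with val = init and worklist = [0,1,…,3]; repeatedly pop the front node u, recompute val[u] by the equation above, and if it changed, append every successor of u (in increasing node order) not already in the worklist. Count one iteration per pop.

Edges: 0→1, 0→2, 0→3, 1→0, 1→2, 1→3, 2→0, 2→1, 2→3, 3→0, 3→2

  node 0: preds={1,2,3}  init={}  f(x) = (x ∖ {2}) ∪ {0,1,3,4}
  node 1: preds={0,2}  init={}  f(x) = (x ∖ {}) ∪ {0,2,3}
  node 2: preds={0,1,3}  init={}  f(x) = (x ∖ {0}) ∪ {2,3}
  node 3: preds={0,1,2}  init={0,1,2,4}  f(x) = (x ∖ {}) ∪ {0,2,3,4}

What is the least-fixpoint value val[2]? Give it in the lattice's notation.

{1,2,3,4}

Trace (7 dequeues):
  [1] u=0 | in {0,1,2,4} | out {0,1,3,4} | prev {} | push {}
  [2] u=1 | in {0,1,3,4} | out {0,1,2,3,4} | prev {} | push {0}
  [3] u=2 | in {0,1,2,3,4} | out {1,2,3,4} | prev {} | push {1}
  [4] u=3 | in {0,1,2,3,4} | out {0,1,2,3,4} | prev {0,1,2,4} | push {2}
  [5] u=0 | in {0,1,2,3,4} | out {0,1,3,4} | ==
  [6] u=1 | in {0,1,2,3,4} | out {0,1,2,3,4} | ==
  [7] u=2 | in {0,1,2,3,4} | out {1,2,3,4} | ==

Converged values:
  [0] {0,1,3,4}
  [1] {0,1,2,3,4}
  [2] {1,2,3,4}
  [3] {0,1,2,3,4}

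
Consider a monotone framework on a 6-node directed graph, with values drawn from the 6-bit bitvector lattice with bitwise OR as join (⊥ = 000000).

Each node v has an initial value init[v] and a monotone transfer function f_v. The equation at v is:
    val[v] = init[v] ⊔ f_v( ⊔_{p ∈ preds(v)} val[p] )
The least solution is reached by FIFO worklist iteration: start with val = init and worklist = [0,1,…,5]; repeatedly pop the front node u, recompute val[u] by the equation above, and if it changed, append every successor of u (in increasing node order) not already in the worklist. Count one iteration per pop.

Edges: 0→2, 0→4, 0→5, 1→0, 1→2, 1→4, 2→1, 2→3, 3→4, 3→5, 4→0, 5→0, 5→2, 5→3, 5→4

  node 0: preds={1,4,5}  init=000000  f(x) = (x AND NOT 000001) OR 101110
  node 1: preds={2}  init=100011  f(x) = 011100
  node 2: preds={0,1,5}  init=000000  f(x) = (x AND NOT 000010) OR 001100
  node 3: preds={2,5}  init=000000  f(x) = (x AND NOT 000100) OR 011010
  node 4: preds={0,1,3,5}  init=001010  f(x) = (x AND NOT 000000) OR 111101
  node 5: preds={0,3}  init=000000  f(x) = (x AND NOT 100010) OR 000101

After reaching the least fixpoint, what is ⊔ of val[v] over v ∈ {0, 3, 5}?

111111

Iteration log — 12 steps:
  step 1. node 0  ⊔preds=101011  new=101110  old=000000  +wl: 
  step 2. node 1  ⊔preds=000000  new=111111  old=100011  +wl: 0
  step 3. node 2  ⊔preds=111111  new=111101  old=000000  +wl: 1
  step 4. node 3  ⊔preds=111101  new=111011  old=000000  +wl: 
  step 5. node 4  ⊔preds=111111  new=111111  old=001010  +wl: 
  step 6. node 5  ⊔preds=111111  new=011101  old=000000  +wl: 2,3,4
  step 7. node 0  ⊔preds=111111  new=111110  old=101110  +wl: 5
  step 8. node 1  ⊔preds=111101  new=111111  stable
  step 9. node 2  ⊔preds=111111  new=111101  stable
  step 10. node 3  ⊔preds=111101  new=111011  stable
  step 11. node 4  ⊔preds=111111  new=111111  stable
  step 12. node 5  ⊔preds=111111  new=011101  stable

Least fixpoint reached:
  node 0: 111110
  node 1: 111111
  node 2: 111101
  node 3: 111011
  node 4: 111111
  node 5: 011101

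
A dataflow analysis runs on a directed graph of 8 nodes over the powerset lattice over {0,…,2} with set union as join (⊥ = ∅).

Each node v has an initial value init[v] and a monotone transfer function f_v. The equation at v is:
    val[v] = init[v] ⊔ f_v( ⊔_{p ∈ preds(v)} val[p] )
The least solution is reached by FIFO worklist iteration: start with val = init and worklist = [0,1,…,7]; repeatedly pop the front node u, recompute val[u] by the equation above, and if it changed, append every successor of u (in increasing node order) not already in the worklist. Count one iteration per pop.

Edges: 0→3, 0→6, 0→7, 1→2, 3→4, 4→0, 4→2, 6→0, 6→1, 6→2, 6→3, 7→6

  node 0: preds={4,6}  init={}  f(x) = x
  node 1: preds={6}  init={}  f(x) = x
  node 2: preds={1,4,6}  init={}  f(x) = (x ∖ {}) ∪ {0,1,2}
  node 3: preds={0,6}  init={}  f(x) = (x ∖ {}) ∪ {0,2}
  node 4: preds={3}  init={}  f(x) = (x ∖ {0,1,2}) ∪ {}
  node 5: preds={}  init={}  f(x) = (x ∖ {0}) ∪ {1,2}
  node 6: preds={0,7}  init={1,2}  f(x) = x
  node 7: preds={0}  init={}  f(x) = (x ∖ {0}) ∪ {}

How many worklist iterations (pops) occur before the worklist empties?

9

Trace (9 dequeues):
  [1] u=0 | in {1,2} | out {1,2} | prev {} | push {}
  [2] u=1 | in {1,2} | out {1,2} | prev {} | push {}
  [3] u=2 | in {1,2} | out {0,1,2} | prev {} | push {}
  [4] u=3 | in {1,2} | out {0,1,2} | prev {} | push {}
  [5] u=4 | in {0,1,2} | out {} | ==
  [6] u=5 | in {} | out {1,2} | prev {} | push {}
  [7] u=6 | in {1,2} | out {1,2} | ==
  [8] u=7 | in {1,2} | out {1,2} | prev {} | push {6}
  [9] u=6 | in {1,2} | out {1,2} | ==

Converged values:
  [0] {1,2}
  [1] {1,2}
  [2] {0,1,2}
  [3] {0,1,2}
  [4] {}
  [5] {1,2}
  [6] {1,2}
  [7] {1,2}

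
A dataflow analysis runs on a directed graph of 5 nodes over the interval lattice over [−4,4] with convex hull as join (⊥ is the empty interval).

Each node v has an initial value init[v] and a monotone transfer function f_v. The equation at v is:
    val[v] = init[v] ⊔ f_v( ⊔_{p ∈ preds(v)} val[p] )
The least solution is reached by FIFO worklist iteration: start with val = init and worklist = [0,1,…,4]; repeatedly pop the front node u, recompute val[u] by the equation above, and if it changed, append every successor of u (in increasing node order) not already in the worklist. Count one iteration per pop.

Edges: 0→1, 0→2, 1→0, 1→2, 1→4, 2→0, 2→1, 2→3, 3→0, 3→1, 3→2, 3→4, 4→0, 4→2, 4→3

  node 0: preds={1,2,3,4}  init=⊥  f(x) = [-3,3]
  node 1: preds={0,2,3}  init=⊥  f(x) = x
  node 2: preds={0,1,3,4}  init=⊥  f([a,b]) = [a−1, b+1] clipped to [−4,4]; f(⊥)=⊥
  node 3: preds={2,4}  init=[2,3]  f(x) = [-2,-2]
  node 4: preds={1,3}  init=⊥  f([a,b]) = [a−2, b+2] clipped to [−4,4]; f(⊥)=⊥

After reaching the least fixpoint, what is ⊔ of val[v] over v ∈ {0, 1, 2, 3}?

[-4,4]

Iteration log — 11 steps:
  step 1. node 0  ⊔preds=[2,3]  new=[-3,3]  old=⊥  +wl: 
  step 2. node 1  ⊔preds=[-3,3]  new=[-3,3]  old=⊥  +wl: 0
  step 3. node 2  ⊔preds=[-3,3]  new=[-4,4]  old=⊥  +wl: 1
  step 4. node 3  ⊔preds=[-4,4]  new=[-2,3]  old=[2,3]  +wl: 2
  step 5. node 4  ⊔preds=[-3,3]  new=[-4,4]  old=⊥  +wl: 3
  step 6. node 0  ⊔preds=[-4,4]  new=[-3,3]  stable
  step 7. node 1  ⊔preds=[-4,4]  new=[-4,4]  old=[-3,3]  +wl: 0,4
  step 8. node 2  ⊔preds=[-4,4]  new=[-4,4]  stable
  step 9. node 3  ⊔preds=[-4,4]  new=[-2,3]  stable
  step 10. node 0  ⊔preds=[-4,4]  new=[-3,3]  stable
  step 11. node 4  ⊔preds=[-4,4]  new=[-4,4]  stable

Least fixpoint reached:
  node 0: [-3,3]
  node 1: [-4,4]
  node 2: [-4,4]
  node 3: [-2,3]
  node 4: [-4,4]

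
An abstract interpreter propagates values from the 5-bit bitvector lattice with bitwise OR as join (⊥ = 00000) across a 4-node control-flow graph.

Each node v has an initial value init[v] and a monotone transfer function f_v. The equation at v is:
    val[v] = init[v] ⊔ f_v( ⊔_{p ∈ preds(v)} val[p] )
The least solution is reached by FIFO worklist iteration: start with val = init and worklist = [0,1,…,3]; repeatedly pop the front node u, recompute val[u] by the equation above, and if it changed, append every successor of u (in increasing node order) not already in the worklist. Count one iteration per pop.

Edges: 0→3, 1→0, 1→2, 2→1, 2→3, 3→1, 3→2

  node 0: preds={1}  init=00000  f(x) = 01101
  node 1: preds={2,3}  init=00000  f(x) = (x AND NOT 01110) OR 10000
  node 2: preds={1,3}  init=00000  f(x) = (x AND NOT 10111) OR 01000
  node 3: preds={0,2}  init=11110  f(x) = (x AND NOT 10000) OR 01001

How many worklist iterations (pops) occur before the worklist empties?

8

Worklist (8 pops):
  #1 pop 0: in=00000 → 01101 (was 00000); enqueue []
  #2 pop 1: in=11110 → 10000 (was 00000); enqueue [0]
  #3 pop 2: in=11110 → 01000 (was 00000); enqueue [1]
  #4 pop 3: in=01101 → 11111 (was 11110); enqueue [2]
  #5 pop 0: in=10000 → 01101 (no change)
  #6 pop 1: in=11111 → 10001 (was 10000); enqueue [0]
  #7 pop 2: in=11111 → 01000 (no change)
  #8 pop 0: in=10001 → 01101 (no change)

Fixpoint:
  val[0] = 01101
  val[1] = 10001
  val[2] = 01000
  val[3] = 11111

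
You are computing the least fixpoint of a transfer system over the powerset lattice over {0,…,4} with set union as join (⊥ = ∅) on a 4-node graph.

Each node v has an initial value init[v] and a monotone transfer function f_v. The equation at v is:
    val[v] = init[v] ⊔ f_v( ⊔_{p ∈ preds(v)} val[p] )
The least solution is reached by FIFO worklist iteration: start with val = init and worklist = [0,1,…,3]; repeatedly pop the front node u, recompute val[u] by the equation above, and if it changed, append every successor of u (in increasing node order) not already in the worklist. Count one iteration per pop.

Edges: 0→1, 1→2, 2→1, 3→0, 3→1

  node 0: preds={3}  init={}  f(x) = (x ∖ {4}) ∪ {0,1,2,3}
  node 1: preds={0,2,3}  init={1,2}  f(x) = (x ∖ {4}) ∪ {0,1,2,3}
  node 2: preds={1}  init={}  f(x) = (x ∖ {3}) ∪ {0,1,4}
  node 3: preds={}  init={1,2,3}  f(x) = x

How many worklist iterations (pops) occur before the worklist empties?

5

Worklist (5 pops):
  #1 pop 0: in={1,2,3} → {0,1,2,3} (was {}); enqueue []
  #2 pop 1: in={0,1,2,3} → {0,1,2,3} (was {1,2}); enqueue []
  #3 pop 2: in={0,1,2,3} → {0,1,2,4} (was {}); enqueue [1]
  #4 pop 3: in={} → {1,2,3} (no change)
  #5 pop 1: in={0,1,2,3,4} → {0,1,2,3} (no change)

Fixpoint:
  val[0] = {0,1,2,3}
  val[1] = {0,1,2,3}
  val[2] = {0,1,2,4}
  val[3] = {1,2,3}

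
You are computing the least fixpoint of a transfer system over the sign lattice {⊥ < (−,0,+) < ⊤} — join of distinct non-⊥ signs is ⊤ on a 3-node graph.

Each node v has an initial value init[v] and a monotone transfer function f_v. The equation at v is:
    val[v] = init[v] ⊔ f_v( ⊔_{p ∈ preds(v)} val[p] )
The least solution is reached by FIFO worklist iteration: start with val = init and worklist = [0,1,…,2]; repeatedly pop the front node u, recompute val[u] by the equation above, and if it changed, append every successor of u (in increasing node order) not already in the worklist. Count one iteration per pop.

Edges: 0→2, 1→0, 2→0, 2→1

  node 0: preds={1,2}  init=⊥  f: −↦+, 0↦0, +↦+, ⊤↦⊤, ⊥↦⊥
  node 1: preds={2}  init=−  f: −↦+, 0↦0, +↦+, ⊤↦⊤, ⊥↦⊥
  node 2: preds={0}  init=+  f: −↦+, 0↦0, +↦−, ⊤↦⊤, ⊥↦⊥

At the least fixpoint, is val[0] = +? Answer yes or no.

Trace (5 dequeues):
  [1] u=0 | in ⊤ | out ⊤ | prev ⊥ | push {}
  [2] u=1 | in + | out ⊤ | prev − | push {0}
  [3] u=2 | in ⊤ | out ⊤ | prev + | push {1}
  [4] u=0 | in ⊤ | out ⊤ | ==
  [5] u=1 | in ⊤ | out ⊤ | ==

Converged values:
  [0] ⊤
  [1] ⊤
  [2] ⊤

no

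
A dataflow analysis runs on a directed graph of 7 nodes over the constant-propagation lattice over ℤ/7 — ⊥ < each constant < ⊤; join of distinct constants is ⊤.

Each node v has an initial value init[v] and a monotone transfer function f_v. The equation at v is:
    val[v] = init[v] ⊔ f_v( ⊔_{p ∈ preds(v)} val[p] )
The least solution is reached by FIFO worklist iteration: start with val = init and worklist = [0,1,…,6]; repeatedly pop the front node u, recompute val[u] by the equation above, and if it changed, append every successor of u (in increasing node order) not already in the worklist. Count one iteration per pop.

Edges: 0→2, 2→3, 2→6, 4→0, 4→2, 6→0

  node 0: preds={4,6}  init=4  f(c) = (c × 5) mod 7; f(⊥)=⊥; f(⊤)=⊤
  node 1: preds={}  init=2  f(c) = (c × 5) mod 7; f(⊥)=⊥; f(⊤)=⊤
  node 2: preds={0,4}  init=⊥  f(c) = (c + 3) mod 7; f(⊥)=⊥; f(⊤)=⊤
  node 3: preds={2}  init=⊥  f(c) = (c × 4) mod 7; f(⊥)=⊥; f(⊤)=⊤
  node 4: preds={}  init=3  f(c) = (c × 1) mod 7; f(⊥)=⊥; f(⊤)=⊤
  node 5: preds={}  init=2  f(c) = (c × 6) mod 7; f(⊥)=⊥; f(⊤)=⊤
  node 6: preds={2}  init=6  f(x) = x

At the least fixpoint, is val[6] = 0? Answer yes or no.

no

Trace (8 dequeues):
  [1] u=0 | in ⊤ | out ⊤ | prev 4 | push {}
  [2] u=1 | in ⊥ | out 2 | ==
  [3] u=2 | in ⊤ | out ⊤ | prev ⊥ | push {}
  [4] u=3 | in ⊤ | out ⊤ | prev ⊥ | push {}
  [5] u=4 | in ⊥ | out 3 | ==
  [6] u=5 | in ⊥ | out 2 | ==
  [7] u=6 | in ⊤ | out ⊤ | prev 6 | push {0}
  [8] u=0 | in ⊤ | out ⊤ | ==

Converged values:
  [0] ⊤
  [1] 2
  [2] ⊤
  [3] ⊤
  [4] 3
  [5] 2
  [6] ⊤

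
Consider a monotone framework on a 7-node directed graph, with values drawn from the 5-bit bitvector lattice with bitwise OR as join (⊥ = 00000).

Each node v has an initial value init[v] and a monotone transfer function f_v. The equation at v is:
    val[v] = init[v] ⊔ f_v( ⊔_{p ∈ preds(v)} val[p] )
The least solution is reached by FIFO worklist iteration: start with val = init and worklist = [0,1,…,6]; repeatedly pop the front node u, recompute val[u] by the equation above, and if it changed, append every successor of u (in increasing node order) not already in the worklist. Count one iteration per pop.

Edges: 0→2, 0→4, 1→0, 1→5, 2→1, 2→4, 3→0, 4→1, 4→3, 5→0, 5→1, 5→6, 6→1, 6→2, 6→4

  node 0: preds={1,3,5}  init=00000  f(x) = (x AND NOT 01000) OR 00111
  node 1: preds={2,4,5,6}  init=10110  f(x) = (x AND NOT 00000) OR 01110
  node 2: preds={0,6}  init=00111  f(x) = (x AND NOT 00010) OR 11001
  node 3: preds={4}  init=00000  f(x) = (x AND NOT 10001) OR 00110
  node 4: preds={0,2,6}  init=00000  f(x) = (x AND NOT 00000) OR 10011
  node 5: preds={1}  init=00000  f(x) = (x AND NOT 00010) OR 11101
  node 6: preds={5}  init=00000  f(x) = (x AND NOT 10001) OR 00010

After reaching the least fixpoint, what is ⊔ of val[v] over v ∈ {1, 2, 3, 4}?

11111

Iteration log — 13 steps:
  step 1. node 0  ⊔preds=10110  new=10111  old=00000  +wl: 
  step 2. node 1  ⊔preds=00111  new=11111  old=10110  +wl: 0
  step 3. node 2  ⊔preds=10111  new=11111  old=00111  +wl: 1
  step 4. node 3  ⊔preds=00000  new=00110  old=00000  +wl: 
  step 5. node 4  ⊔preds=11111  new=11111  old=00000  +wl: 3
  step 6. node 5  ⊔preds=11111  new=11101  old=00000  +wl: 
  step 7. node 6  ⊔preds=11101  new=01110  old=00000  +wl: 2,4
  step 8. node 0  ⊔preds=11111  new=10111  stable
  step 9. node 1  ⊔preds=11111  new=11111  stable
  step 10. node 3  ⊔preds=11111  new=01110  old=00110  +wl: 0
  step 11. node 2  ⊔preds=11111  new=11111  stable
  step 12. node 4  ⊔preds=11111  new=11111  stable
  step 13. node 0  ⊔preds=11111  new=10111  stable

Least fixpoint reached:
  node 0: 10111
  node 1: 11111
  node 2: 11111
  node 3: 01110
  node 4: 11111
  node 5: 11101
  node 6: 01110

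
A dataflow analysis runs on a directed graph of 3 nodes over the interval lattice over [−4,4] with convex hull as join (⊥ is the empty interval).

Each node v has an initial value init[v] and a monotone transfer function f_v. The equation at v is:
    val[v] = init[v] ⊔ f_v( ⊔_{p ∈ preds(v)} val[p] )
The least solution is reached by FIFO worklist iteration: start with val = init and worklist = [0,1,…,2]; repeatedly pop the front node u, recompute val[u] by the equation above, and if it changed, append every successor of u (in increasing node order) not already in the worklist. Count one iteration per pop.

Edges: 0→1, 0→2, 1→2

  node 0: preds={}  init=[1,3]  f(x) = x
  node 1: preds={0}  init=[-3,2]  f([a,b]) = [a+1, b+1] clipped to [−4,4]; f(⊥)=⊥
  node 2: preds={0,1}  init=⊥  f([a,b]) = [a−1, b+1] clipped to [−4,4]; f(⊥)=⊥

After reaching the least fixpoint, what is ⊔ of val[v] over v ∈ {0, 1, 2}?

Trace (3 dequeues):
  [1] u=0 | in ⊥ | out [1,3] | ==
  [2] u=1 | in [1,3] | out [-3,4] | prev [-3,2] | push {}
  [3] u=2 | in [-3,4] | out [-4,4] | prev ⊥ | push {}

Converged values:
  [0] [1,3]
  [1] [-3,4]
  [2] [-4,4]

[-4,4]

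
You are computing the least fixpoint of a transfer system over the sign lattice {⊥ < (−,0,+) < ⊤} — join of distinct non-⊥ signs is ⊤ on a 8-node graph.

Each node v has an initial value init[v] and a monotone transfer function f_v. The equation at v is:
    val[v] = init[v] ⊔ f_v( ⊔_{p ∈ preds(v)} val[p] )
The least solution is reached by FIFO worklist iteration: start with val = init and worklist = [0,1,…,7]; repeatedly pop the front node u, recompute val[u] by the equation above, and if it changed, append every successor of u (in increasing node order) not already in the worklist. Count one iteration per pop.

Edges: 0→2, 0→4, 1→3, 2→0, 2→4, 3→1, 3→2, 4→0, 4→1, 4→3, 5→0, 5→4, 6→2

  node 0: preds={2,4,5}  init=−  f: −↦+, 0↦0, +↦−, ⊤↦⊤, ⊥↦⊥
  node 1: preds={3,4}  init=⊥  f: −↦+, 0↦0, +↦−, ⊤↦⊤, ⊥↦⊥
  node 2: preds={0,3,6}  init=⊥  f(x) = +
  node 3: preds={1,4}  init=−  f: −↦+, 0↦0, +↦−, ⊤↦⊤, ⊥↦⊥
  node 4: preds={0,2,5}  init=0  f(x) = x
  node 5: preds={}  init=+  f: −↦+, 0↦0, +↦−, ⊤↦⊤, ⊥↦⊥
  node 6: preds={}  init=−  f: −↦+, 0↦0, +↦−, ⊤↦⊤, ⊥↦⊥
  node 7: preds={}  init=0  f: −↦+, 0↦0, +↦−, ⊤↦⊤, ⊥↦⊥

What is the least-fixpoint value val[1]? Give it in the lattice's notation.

Trace (12 dequeues):
  [1] u=0 | in ⊤ | out ⊤ | prev − | push {}
  [2] u=1 | in ⊤ | out ⊤ | prev ⊥ | push {}
  [3] u=2 | in ⊤ | out + | prev ⊥ | push {0}
  [4] u=3 | in ⊤ | out ⊤ | prev − | push {1,2}
  [5] u=4 | in ⊤ | out ⊤ | prev 0 | push {3}
  [6] u=5 | in ⊥ | out + | ==
  [7] u=6 | in ⊥ | out − | ==
  [8] u=7 | in ⊥ | out 0 | ==
  [9] u=0 | in ⊤ | out ⊤ | ==
  [10] u=1 | in ⊤ | out ⊤ | ==
  [11] u=2 | in ⊤ | out + | ==
  [12] u=3 | in ⊤ | out ⊤ | ==

Converged values:
  [0] ⊤
  [1] ⊤
  [2] +
  [3] ⊤
  [4] ⊤
  [5] +
  [6] −
  [7] 0

⊤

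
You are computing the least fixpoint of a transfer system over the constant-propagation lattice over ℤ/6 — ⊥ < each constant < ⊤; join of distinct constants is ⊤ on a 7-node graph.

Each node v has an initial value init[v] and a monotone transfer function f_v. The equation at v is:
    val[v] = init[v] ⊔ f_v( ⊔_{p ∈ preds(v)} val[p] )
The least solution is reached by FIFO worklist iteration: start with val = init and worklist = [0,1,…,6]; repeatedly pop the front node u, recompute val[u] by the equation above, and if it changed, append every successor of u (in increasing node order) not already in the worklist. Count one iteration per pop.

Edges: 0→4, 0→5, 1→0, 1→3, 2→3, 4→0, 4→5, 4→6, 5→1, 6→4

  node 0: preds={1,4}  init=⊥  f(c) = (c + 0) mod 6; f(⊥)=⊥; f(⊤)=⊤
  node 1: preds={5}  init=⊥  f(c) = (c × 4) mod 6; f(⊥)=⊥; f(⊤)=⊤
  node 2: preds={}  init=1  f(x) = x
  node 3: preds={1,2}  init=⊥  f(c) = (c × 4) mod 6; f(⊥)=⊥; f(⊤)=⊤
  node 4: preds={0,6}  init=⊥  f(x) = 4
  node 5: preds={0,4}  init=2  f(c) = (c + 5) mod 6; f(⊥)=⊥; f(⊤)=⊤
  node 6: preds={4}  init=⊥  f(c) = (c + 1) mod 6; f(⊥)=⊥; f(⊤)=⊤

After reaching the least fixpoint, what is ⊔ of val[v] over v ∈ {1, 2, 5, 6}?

Iteration log — 13 steps:
  step 1. node 0  ⊔preds=⊥  new=⊥  stable
  step 2. node 1  ⊔preds=2  new=2  old=⊥  +wl: 0
  step 3. node 2  ⊔preds=⊥  new=1  stable
  step 4. node 3  ⊔preds=⊤  new=⊤  old=⊥  +wl: 
  step 5. node 4  ⊔preds=⊥  new=4  old=⊥  +wl: 
  step 6. node 5  ⊔preds=4  new=⊤  old=2  +wl: 1
  step 7. node 6  ⊔preds=4  new=5  old=⊥  +wl: 4
  step 8. node 0  ⊔preds=⊤  new=⊤  old=⊥  +wl: 5
  step 9. node 1  ⊔preds=⊤  new=⊤  old=2  +wl: 0,3
  step 10. node 4  ⊔preds=⊤  new=4  stable
  step 11. node 5  ⊔preds=⊤  new=⊤  stable
  step 12. node 0  ⊔preds=⊤  new=⊤  stable
  step 13. node 3  ⊔preds=⊤  new=⊤  stable

Least fixpoint reached:
  node 0: ⊤
  node 1: ⊤
  node 2: 1
  node 3: ⊤
  node 4: 4
  node 5: ⊤
  node 6: 5

⊤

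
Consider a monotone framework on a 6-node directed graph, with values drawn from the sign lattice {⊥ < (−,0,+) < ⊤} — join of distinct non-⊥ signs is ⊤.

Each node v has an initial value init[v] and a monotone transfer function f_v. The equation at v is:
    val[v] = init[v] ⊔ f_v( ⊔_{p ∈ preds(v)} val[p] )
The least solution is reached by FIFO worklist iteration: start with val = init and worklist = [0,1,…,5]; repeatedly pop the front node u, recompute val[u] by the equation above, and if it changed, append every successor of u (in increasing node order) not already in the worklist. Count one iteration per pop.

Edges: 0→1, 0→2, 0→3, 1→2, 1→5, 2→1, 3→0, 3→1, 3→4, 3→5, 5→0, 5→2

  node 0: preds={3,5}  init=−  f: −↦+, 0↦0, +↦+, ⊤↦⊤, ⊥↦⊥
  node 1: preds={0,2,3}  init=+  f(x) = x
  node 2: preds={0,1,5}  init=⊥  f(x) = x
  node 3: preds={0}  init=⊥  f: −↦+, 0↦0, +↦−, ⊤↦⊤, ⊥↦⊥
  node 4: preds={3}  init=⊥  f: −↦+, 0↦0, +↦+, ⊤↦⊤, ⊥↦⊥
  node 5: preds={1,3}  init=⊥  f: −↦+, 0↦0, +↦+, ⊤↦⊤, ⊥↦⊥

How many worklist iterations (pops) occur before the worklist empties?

15

Iteration log — 15 steps:
  step 1. node 0  ⊔preds=⊥  new=−  stable
  step 2. node 1  ⊔preds=−  new=⊤  old=+  +wl: 
  step 3. node 2  ⊔preds=⊤  new=⊤  old=⊥  +wl: 1
  step 4. node 3  ⊔preds=−  new=+  old=⊥  +wl: 0
  step 5. node 4  ⊔preds=+  new=+  old=⊥  +wl: 
  step 6. node 5  ⊔preds=⊤  new=⊤  old=⊥  +wl: 2
  step 7. node 1  ⊔preds=⊤  new=⊤  stable
  step 8. node 0  ⊔preds=⊤  new=⊤  old=−  +wl: 1,3
  step 9. node 2  ⊔preds=⊤  new=⊤  stable
  step 10. node 1  ⊔preds=⊤  new=⊤  stable
  step 11. node 3  ⊔preds=⊤  new=⊤  old=+  +wl: 0,1,4,5
  step 12. node 0  ⊔preds=⊤  new=⊤  stable
  step 13. node 1  ⊔preds=⊤  new=⊤  stable
  step 14. node 4  ⊔preds=⊤  new=⊤  old=+  +wl: 
  step 15. node 5  ⊔preds=⊤  new=⊤  stable

Least fixpoint reached:
  node 0: ⊤
  node 1: ⊤
  node 2: ⊤
  node 3: ⊤
  node 4: ⊤
  node 5: ⊤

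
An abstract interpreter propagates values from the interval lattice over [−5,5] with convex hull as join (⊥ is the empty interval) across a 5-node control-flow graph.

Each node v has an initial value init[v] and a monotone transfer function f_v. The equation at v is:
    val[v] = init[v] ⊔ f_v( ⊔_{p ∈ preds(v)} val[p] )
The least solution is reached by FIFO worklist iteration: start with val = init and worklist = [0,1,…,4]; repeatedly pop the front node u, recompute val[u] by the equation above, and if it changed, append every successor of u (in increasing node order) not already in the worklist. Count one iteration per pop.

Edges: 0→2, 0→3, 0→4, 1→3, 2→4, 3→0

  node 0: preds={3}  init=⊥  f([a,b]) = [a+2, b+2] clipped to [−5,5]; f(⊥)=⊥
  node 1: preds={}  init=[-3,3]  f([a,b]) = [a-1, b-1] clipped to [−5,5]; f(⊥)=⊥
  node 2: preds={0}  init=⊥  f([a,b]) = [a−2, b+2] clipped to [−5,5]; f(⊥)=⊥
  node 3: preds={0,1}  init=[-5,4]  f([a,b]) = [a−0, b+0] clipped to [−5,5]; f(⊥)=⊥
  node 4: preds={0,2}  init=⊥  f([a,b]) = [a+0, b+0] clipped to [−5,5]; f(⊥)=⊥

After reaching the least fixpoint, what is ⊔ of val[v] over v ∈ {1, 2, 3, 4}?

Iteration log — 6 steps:
  step 1. node 0  ⊔preds=[-5,4]  new=[-3,5]  old=⊥  +wl: 
  step 2. node 1  ⊔preds=⊥  new=[-3,3]  stable
  step 3. node 2  ⊔preds=[-3,5]  new=[-5,5]  old=⊥  +wl: 
  step 4. node 3  ⊔preds=[-3,5]  new=[-5,5]  old=[-5,4]  +wl: 0
  step 5. node 4  ⊔preds=[-5,5]  new=[-5,5]  old=⊥  +wl: 
  step 6. node 0  ⊔preds=[-5,5]  new=[-3,5]  stable

Least fixpoint reached:
  node 0: [-3,5]
  node 1: [-3,3]
  node 2: [-5,5]
  node 3: [-5,5]
  node 4: [-5,5]

[-5,5]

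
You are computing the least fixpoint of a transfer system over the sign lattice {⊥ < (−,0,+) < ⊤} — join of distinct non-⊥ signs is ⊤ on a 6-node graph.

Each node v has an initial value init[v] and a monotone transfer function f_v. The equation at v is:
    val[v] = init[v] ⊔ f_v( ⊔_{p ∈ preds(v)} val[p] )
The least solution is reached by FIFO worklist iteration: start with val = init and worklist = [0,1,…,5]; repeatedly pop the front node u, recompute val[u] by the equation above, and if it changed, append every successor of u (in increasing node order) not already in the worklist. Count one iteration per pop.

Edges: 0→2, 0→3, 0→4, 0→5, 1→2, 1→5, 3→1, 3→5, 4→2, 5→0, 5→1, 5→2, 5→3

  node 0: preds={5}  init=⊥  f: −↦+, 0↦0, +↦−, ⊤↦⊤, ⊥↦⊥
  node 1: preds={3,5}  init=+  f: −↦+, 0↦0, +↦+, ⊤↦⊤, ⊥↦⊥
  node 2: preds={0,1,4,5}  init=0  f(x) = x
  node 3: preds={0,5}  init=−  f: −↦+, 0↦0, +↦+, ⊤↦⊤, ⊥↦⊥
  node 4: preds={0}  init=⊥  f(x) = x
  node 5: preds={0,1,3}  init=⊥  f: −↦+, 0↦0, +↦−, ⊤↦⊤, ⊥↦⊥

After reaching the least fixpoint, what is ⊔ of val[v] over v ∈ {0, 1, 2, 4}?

Worklist (14 pops):
  #1 pop 0: in=⊥ → ⊥ (no change)
  #2 pop 1: in=− → + (no change)
  #3 pop 2: in=+ → ⊤ (was 0); enqueue []
  #4 pop 3: in=⊥ → − (no change)
  #5 pop 4: in=⊥ → ⊥ (no change)
  #6 pop 5: in=⊤ → ⊤ (was ⊥); enqueue [0,1,2,3]
  #7 pop 0: in=⊤ → ⊤ (was ⊥); enqueue [4,5]
  #8 pop 1: in=⊤ → ⊤ (was +); enqueue []
  #9 pop 2: in=⊤ → ⊤ (no change)
  #10 pop 3: in=⊤ → ⊤ (was −); enqueue [1]
  #11 pop 4: in=⊤ → ⊤ (was ⊥); enqueue [2]
  #12 pop 5: in=⊤ → ⊤ (no change)
  #13 pop 1: in=⊤ → ⊤ (no change)
  #14 pop 2: in=⊤ → ⊤ (no change)

Fixpoint:
  val[0] = ⊤
  val[1] = ⊤
  val[2] = ⊤
  val[3] = ⊤
  val[4] = ⊤
  val[5] = ⊤

⊤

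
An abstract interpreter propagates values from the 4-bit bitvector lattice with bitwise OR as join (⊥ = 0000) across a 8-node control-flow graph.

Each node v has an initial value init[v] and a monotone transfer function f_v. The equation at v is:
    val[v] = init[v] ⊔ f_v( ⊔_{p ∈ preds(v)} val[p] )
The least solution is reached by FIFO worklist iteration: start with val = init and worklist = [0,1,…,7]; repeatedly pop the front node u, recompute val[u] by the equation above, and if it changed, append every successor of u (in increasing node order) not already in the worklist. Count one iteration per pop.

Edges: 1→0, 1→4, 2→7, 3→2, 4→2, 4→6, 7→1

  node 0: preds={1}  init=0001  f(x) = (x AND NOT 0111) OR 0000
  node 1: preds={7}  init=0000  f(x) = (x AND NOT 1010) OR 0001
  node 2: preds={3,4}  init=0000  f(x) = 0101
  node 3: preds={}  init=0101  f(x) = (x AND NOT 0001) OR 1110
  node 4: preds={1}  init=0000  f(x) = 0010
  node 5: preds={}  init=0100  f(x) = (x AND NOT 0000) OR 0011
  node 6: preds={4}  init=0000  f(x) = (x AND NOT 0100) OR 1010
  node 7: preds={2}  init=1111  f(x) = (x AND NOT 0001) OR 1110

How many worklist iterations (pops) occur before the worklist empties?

10

Iteration log — 10 steps:
  step 1. node 0  ⊔preds=0000  new=0001  stable
  step 2. node 1  ⊔preds=1111  new=0101  old=0000  +wl: 0
  step 3. node 2  ⊔preds=0101  new=0101  old=0000  +wl: 
  step 4. node 3  ⊔preds=0000  new=1111  old=0101  +wl: 2
  step 5. node 4  ⊔preds=0101  new=0010  old=0000  +wl: 
  step 6. node 5  ⊔preds=0000  new=0111  old=0100  +wl: 
  step 7. node 6  ⊔preds=0010  new=1010  old=0000  +wl: 
  step 8. node 7  ⊔preds=0101  new=1111  stable
  step 9. node 0  ⊔preds=0101  new=0001  stable
  step 10. node 2  ⊔preds=1111  new=0101  stable

Least fixpoint reached:
  node 0: 0001
  node 1: 0101
  node 2: 0101
  node 3: 1111
  node 4: 0010
  node 5: 0111
  node 6: 1010
  node 7: 1111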